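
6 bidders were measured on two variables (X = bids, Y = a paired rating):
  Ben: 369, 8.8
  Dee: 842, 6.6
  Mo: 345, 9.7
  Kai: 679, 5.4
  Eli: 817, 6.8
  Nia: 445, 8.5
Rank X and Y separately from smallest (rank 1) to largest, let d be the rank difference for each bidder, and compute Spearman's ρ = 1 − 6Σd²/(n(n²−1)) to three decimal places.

Ranks of variable 1: 2, 6, 1, 4, 5, 3
Ranks of variable 2: 5, 2, 6, 1, 3, 4
d = r₁ − r₂: -3, 4, -5, 3, 2, -1
d²: 9, 16, 25, 9, 4, 1; Σd² = 64
ρ = 1 − 6·64/(6·35) = 1 − 384/210 = -0.829

-0.829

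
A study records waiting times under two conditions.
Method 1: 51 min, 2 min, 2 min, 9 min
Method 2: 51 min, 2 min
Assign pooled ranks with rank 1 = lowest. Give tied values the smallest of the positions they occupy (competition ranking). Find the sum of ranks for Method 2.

6

Sorted (ascending): 2, 2, 2, 9, 51, 51
The 3 values of 2 occupy positions 1–3 → each gets rank 1.
The 2 values of 51 occupy positions 5–6 → each gets rank 5.
Method 2 values → pooled ranks: 51→5, 2→1
Rank sum = 5 + 1 = 6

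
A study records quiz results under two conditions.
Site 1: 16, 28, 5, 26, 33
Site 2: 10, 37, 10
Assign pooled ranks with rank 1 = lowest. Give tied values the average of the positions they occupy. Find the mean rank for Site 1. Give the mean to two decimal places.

4.60

Sorted (ascending): 5, 10, 10, 16, 26, 28, 33, 37
The 2 values of 10 occupy positions 2–3 → average rank (2+3)/2 = 2.5.
Site 1 values → pooled ranks: 16→4, 28→6, 5→1, 26→5, 33→7
Mean rank = (4 + 6 + 1 + 5 + 7) / 5 = 4.60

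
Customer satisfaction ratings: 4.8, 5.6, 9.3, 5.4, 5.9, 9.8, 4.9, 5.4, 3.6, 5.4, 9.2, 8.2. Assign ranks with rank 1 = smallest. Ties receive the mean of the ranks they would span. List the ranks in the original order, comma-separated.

Sorted (ascending): 3.6, 4.8, 4.9, 5.4, 5.4, 5.4, 5.6, 5.9, 8.2, 9.2, 9.3, 9.8
The 3 values of 5.4 occupy positions 4–6 → average rank 5.

2, 7, 11, 5, 8, 12, 3, 5, 1, 5, 10, 9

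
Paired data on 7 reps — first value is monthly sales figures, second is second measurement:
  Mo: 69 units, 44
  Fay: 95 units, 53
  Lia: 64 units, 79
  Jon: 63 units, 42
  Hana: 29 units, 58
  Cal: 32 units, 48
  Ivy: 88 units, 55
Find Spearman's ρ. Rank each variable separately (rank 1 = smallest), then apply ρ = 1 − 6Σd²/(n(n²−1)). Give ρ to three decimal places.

Ranks of variable 1: 5, 7, 4, 3, 1, 2, 6
Ranks of variable 2: 2, 4, 7, 1, 6, 3, 5
d = r₁ − r₂: 3, 3, -3, 2, -5, -1, 1
d²: 9, 9, 9, 4, 25, 1, 1; Σd² = 58
ρ = 1 − 6·58/(7·48) = 1 − 348/336 = -0.036

-0.036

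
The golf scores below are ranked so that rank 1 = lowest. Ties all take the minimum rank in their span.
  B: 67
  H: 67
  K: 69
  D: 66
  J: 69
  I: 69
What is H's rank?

Sorted (ascending): 66, 67, 67, 69, 69, 69
The 2 values of 67 occupy positions 2–3 → each gets rank 2.
The 3 values of 69 occupy positions 4–6 → each gets rank 4.
H has value 67 → rank 2.

2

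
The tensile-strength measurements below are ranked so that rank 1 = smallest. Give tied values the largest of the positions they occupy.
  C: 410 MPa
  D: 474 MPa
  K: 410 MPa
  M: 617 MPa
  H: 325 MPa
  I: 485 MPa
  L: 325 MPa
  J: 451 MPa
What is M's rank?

Sorted (ascending): 325, 325, 410, 410, 451, 474, 485, 617
The 2 values of 325 occupy positions 1–2 → each gets rank 2.
The 2 values of 410 occupy positions 3–4 → each gets rank 4.
M has value 617 MPa → rank 8.

8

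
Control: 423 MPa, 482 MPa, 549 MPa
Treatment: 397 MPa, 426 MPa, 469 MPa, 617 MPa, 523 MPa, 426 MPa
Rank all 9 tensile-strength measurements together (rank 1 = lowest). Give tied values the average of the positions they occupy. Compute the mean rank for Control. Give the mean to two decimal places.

5.33

Sorted (ascending): 397, 423, 426, 426, 469, 482, 523, 549, 617
The 2 values of 426 occupy positions 3–4 → average rank (3+4)/2 = 3.5.
Control values → pooled ranks: 423→2, 482→6, 549→8
Mean rank = (2 + 6 + 8) / 3 = 5.33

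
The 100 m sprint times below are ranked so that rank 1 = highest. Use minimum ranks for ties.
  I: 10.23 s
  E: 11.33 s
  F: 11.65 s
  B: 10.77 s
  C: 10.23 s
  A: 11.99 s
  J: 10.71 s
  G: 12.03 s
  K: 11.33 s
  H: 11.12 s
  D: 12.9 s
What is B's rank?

8

Sorted (descending): 12.9, 12.03, 11.99, 11.65, 11.33, 11.33, 11.12, 10.77, 10.71, 10.23, 10.23
The 2 values of 11.33 occupy positions 5–6 → each gets rank 5.
The 2 values of 10.23 occupy positions 10–11 → each gets rank 10.
B has value 10.77 s → rank 8.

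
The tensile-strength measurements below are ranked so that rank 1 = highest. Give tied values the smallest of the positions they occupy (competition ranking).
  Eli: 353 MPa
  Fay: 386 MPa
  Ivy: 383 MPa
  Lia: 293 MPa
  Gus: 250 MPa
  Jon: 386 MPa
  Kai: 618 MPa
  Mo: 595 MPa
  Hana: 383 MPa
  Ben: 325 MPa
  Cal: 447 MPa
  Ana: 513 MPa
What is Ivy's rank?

Sorted (descending): 618, 595, 513, 447, 386, 386, 383, 383, 353, 325, 293, 250
The 2 values of 386 occupy positions 5–6 → each gets rank 5.
The 2 values of 383 occupy positions 7–8 → each gets rank 7.
Ivy has value 383 MPa → rank 7.

7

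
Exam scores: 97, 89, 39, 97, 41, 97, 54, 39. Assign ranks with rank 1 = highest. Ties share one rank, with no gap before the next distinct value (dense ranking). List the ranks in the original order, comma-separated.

Sorted (descending): 97, 97, 97, 89, 54, 41, 39, 39
The 3 values of 97 share dense rank 1.
The 2 values of 39 share dense rank 5.
Remaining distinct values take the next consecutive integers.

1, 2, 5, 1, 4, 1, 3, 5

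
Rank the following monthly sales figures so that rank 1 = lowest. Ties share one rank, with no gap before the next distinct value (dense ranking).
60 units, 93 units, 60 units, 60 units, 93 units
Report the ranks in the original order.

Sorted (ascending): 60, 60, 60, 93, 93
The 3 values of 60 share dense rank 1.
The 2 values of 93 share dense rank 2.

1, 2, 1, 1, 2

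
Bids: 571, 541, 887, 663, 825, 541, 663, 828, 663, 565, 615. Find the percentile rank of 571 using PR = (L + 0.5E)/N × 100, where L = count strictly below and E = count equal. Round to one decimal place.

N = 11.
Strictly below 571: 3. Equal to 571: 1.
PR = (3 + 0.5·1)/11 × 100 = 31.8

31.8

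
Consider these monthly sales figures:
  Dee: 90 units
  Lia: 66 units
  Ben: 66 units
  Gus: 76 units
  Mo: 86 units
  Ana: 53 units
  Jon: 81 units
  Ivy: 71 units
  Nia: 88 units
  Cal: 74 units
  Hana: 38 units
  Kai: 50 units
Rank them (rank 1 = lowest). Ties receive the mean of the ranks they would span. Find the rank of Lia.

4.5

Sorted (ascending): 38, 50, 53, 66, 66, 71, 74, 76, 81, 86, 88, 90
The 2 values of 66 occupy positions 4–5 → average rank (4+5)/2 = 4.5.
Lia has value 66 units → rank 4.5.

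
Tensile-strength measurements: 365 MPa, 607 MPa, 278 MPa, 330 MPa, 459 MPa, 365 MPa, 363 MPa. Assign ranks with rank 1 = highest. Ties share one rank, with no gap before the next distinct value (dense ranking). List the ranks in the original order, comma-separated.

Sorted (descending): 607, 459, 365, 365, 363, 330, 278
The 2 values of 365 share dense rank 3.
Remaining distinct values take the next consecutive integers.

3, 1, 6, 5, 2, 3, 4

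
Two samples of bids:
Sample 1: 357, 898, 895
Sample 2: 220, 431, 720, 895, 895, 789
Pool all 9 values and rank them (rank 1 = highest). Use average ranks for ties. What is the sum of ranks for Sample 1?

Sorted (descending): 898, 895, 895, 895, 789, 720, 431, 357, 220
The 3 values of 895 occupy positions 2–4 → average rank 3.
Sample 1 values → pooled ranks: 357→8, 898→1, 895→3
Rank sum = 8 + 1 + 3 = 12

12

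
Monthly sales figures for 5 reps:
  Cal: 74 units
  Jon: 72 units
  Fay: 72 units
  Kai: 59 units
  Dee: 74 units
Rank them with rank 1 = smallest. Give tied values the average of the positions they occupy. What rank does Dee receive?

Sorted (ascending): 59, 72, 72, 74, 74
The 2 values of 72 occupy positions 2–3 → average rank (2+3)/2 = 2.5.
The 2 values of 74 occupy positions 4–5 → average rank (4+5)/2 = 4.5.
Dee has value 74 units → rank 4.5.

4.5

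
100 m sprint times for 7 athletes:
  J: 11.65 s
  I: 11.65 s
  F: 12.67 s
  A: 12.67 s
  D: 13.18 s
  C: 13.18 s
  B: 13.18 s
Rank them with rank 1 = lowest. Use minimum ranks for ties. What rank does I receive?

1

Sorted (ascending): 11.65, 11.65, 12.67, 12.67, 13.18, 13.18, 13.18
The 2 values of 11.65 occupy positions 1–2 → each gets rank 1.
The 2 values of 12.67 occupy positions 3–4 → each gets rank 3.
The 3 values of 13.18 occupy positions 5–7 → each gets rank 5.
I has value 11.65 s → rank 1.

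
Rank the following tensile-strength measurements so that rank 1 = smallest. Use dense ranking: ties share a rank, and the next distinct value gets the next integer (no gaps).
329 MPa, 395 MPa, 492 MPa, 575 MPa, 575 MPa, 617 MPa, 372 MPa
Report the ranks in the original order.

Sorted (ascending): 329, 372, 395, 492, 575, 575, 617
The 2 values of 575 share dense rank 5.
Remaining distinct values take the next consecutive integers.

1, 3, 4, 5, 5, 6, 2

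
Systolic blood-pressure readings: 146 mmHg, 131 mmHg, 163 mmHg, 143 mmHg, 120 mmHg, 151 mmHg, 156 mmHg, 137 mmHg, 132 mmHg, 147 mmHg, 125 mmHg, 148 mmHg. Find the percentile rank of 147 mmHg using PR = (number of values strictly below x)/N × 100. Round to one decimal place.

58.3

N = 12.
Strictly below 147: 7. Equal to 147: 1.
PR = 7/12 × 100 = 58.3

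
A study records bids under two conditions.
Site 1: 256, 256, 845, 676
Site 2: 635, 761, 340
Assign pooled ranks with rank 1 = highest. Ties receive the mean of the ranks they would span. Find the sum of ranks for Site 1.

17

Sorted (descending): 845, 761, 676, 635, 340, 256, 256
The 2 values of 256 occupy positions 6–7 → average rank (6+7)/2 = 6.5.
Site 1 values → pooled ranks: 256→6.5, 256→6.5, 845→1, 676→3
Rank sum = 6.5 + 6.5 + 1 + 3 = 17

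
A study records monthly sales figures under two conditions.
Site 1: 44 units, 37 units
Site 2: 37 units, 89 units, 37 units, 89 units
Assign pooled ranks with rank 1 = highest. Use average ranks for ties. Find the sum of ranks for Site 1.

8

Sorted (descending): 89, 89, 44, 37, 37, 37
The 2 values of 89 occupy positions 1–2 → average rank (1+2)/2 = 1.5.
The 3 values of 37 occupy positions 4–6 → average rank 5.
Site 1 values → pooled ranks: 44→3, 37→5
Rank sum = 3 + 5 = 8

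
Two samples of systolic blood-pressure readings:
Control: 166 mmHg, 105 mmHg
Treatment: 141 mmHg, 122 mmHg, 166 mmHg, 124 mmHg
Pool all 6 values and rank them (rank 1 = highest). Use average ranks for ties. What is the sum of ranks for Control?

7.5

Sorted (descending): 166, 166, 141, 124, 122, 105
The 2 values of 166 occupy positions 1–2 → average rank (1+2)/2 = 1.5.
Control values → pooled ranks: 166→1.5, 105→6
Rank sum = 1.5 + 6 = 7.5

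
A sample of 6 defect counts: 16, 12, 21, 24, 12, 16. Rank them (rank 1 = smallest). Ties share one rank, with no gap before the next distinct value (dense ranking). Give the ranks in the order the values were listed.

2, 1, 3, 4, 1, 2

Sorted (ascending): 12, 12, 16, 16, 21, 24
The 2 values of 12 share dense rank 1.
The 2 values of 16 share dense rank 2.
Remaining distinct values take the next consecutive integers.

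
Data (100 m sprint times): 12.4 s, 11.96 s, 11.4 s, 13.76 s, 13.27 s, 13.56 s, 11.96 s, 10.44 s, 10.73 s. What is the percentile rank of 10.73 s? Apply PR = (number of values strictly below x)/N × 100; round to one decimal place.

N = 9.
Strictly below 10.73: 1. Equal to 10.73: 1.
PR = 1/9 × 100 = 11.1

11.1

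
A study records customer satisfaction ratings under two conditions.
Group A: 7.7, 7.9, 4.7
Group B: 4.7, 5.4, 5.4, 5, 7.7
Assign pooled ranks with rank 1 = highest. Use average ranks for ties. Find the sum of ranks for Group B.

25

Sorted (descending): 7.9, 7.7, 7.7, 5.4, 5.4, 5, 4.7, 4.7
The 2 values of 7.7 occupy positions 2–3 → average rank (2+3)/2 = 2.5.
The 2 values of 5.4 occupy positions 4–5 → average rank (4+5)/2 = 4.5.
The 2 values of 4.7 occupy positions 7–8 → average rank (7+8)/2 = 7.5.
Group B values → pooled ranks: 4.7→7.5, 5.4→4.5, 5.4→4.5, 5→6, 7.7→2.5
Rank sum = 7.5 + 4.5 + 4.5 + 6 + 2.5 = 25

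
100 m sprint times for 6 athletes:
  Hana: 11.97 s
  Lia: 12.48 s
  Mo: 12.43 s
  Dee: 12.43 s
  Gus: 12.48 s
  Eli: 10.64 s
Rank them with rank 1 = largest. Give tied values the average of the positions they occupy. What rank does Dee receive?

3.5

Sorted (descending): 12.48, 12.48, 12.43, 12.43, 11.97, 10.64
The 2 values of 12.48 occupy positions 1–2 → average rank (1+2)/2 = 1.5.
The 2 values of 12.43 occupy positions 3–4 → average rank (3+4)/2 = 3.5.
Dee has value 12.43 s → rank 3.5.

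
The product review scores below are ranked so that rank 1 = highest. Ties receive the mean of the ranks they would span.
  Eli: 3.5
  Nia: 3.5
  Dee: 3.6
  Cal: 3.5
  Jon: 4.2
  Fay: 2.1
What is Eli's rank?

Sorted (descending): 4.2, 3.6, 3.5, 3.5, 3.5, 2.1
The 3 values of 3.5 occupy positions 3–5 → average rank 4.
Eli has value 3.5 → rank 4.

4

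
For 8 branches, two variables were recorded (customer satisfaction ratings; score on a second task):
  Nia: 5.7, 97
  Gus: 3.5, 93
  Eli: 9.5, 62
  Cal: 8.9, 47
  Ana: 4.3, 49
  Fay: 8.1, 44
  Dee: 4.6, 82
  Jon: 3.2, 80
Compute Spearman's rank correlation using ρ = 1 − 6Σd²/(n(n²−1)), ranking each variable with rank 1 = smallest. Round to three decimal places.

-0.429

Ranks of variable 1: 5, 2, 8, 7, 3, 6, 4, 1
Ranks of variable 2: 8, 7, 4, 2, 3, 1, 6, 5
d = r₁ − r₂: -3, -5, 4, 5, 0, 5, -2, -4
d²: 9, 25, 16, 25, 0, 25, 4, 16; Σd² = 120
ρ = 1 − 6·120/(8·63) = 1 − 720/504 = -0.429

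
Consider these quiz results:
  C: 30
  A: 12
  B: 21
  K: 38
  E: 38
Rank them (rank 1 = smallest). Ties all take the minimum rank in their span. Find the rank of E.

Sorted (ascending): 12, 21, 30, 38, 38
The 2 values of 38 occupy positions 4–5 → each gets rank 4.
E has value 38 → rank 4.

4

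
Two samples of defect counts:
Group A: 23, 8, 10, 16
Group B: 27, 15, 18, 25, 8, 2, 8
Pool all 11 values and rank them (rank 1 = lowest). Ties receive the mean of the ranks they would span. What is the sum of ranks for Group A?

Sorted (ascending): 2, 8, 8, 8, 10, 15, 16, 18, 23, 25, 27
The 3 values of 8 occupy positions 2–4 → average rank 3.
Group A values → pooled ranks: 23→9, 8→3, 10→5, 16→7
Rank sum = 9 + 3 + 5 + 7 = 24

24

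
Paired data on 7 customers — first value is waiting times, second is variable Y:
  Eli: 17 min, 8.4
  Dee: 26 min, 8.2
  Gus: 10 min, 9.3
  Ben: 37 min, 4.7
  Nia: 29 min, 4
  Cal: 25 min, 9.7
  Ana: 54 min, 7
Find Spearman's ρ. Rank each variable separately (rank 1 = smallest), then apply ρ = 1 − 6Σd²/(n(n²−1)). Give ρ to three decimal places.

Ranks of variable 1: 2, 4, 1, 6, 5, 3, 7
Ranks of variable 2: 5, 4, 6, 2, 1, 7, 3
d = r₁ − r₂: -3, 0, -5, 4, 4, -4, 4
d²: 9, 0, 25, 16, 16, 16, 16; Σd² = 98
ρ = 1 − 6·98/(7·48) = 1 − 588/336 = -0.750

-0.750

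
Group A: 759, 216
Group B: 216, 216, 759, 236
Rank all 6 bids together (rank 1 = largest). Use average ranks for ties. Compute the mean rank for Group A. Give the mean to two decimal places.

Sorted (descending): 759, 759, 236, 216, 216, 216
The 2 values of 759 occupy positions 1–2 → average rank (1+2)/2 = 1.5.
The 3 values of 216 occupy positions 4–6 → average rank 5.
Group A values → pooled ranks: 759→1.5, 216→5
Mean rank = (1.5 + 5) / 2 = 3.25

3.25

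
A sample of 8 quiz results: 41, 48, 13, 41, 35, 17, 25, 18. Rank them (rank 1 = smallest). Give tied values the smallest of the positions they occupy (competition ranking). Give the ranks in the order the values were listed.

6, 8, 1, 6, 5, 2, 4, 3

Sorted (ascending): 13, 17, 18, 25, 35, 41, 41, 48
The 2 values of 41 occupy positions 6–7 → each gets rank 6.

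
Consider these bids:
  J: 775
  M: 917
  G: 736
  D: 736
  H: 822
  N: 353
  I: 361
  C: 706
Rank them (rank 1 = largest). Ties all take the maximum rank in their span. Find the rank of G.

Sorted (descending): 917, 822, 775, 736, 736, 706, 361, 353
The 2 values of 736 occupy positions 4–5 → each gets rank 5.
G has value 736 → rank 5.

5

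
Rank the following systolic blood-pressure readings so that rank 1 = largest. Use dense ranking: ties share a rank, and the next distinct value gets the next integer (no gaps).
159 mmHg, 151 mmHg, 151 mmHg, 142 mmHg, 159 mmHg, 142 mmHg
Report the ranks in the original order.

Sorted (descending): 159, 159, 151, 151, 142, 142
The 2 values of 159 share dense rank 1.
The 2 values of 151 share dense rank 2.
The 2 values of 142 share dense rank 3.

1, 2, 2, 3, 1, 3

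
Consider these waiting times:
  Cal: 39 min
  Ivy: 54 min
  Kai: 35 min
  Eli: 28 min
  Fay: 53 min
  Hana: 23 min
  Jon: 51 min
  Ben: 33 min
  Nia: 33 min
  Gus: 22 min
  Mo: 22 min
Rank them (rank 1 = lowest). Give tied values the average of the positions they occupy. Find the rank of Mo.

Sorted (ascending): 22, 22, 23, 28, 33, 33, 35, 39, 51, 53, 54
The 2 values of 22 occupy positions 1–2 → average rank (1+2)/2 = 1.5.
The 2 values of 33 occupy positions 5–6 → average rank (5+6)/2 = 5.5.
Mo has value 22 min → rank 1.5.

1.5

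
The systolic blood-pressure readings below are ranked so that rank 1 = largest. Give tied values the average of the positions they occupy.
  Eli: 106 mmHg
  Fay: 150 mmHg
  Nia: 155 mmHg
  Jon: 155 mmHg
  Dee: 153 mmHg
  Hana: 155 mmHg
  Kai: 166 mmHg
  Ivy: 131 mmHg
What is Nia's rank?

Sorted (descending): 166, 155, 155, 155, 153, 150, 131, 106
The 3 values of 155 occupy positions 2–4 → average rank 3.
Nia has value 155 mmHg → rank 3.

3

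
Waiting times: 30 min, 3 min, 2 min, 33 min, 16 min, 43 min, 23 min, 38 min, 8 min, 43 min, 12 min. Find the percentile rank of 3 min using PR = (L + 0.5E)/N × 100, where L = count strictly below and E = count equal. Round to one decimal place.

13.6

N = 11.
Strictly below 3: 1. Equal to 3: 1.
PR = (1 + 0.5·1)/11 × 100 = 13.6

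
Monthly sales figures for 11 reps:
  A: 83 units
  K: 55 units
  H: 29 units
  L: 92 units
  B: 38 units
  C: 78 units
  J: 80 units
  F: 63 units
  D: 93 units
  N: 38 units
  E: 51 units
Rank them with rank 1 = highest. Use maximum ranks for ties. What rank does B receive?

10

Sorted (descending): 93, 92, 83, 80, 78, 63, 55, 51, 38, 38, 29
The 2 values of 38 occupy positions 9–10 → each gets rank 10.
B has value 38 units → rank 10.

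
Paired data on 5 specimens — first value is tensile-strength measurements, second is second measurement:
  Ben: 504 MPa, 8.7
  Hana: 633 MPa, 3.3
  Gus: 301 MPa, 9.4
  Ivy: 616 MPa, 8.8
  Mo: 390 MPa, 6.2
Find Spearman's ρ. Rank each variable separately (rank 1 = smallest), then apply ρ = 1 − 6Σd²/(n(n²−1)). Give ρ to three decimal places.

Ranks of variable 1: 3, 5, 1, 4, 2
Ranks of variable 2: 3, 1, 5, 4, 2
d = r₁ − r₂: 0, 4, -4, 0, 0
d²: 0, 16, 16, 0, 0; Σd² = 32
ρ = 1 − 6·32/(5·24) = 1 − 192/120 = -0.600

-0.600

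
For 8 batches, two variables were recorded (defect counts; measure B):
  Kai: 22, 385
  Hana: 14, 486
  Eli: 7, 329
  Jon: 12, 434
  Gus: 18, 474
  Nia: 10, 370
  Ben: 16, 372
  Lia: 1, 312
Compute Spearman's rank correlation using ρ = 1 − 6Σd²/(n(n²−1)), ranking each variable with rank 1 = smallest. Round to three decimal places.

0.690

Ranks of variable 1: 8, 5, 2, 4, 7, 3, 6, 1
Ranks of variable 2: 5, 8, 2, 6, 7, 3, 4, 1
d = r₁ − r₂: 3, -3, 0, -2, 0, 0, 2, 0
d²: 9, 9, 0, 4, 0, 0, 4, 0; Σd² = 26
ρ = 1 − 6·26/(8·63) = 1 − 156/504 = 0.690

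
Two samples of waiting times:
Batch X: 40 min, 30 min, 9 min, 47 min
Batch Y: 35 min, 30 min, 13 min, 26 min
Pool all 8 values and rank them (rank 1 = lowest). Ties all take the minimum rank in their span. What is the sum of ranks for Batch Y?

Sorted (ascending): 9, 13, 26, 30, 30, 35, 40, 47
The 2 values of 30 occupy positions 4–5 → each gets rank 4.
Batch Y values → pooled ranks: 35→6, 30→4, 13→2, 26→3
Rank sum = 6 + 4 + 2 + 3 = 15

15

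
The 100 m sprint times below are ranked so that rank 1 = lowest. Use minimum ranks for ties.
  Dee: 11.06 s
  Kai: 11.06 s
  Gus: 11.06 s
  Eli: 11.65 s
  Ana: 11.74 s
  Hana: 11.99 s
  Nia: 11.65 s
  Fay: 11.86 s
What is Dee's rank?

1

Sorted (ascending): 11.06, 11.06, 11.06, 11.65, 11.65, 11.74, 11.86, 11.99
The 3 values of 11.06 occupy positions 1–3 → each gets rank 1.
The 2 values of 11.65 occupy positions 4–5 → each gets rank 4.
Dee has value 11.06 s → rank 1.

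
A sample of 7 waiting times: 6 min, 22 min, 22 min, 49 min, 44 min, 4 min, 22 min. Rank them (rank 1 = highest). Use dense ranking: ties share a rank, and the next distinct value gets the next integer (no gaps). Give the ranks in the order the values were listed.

4, 3, 3, 1, 2, 5, 3

Sorted (descending): 49, 44, 22, 22, 22, 6, 4
The 3 values of 22 share dense rank 3.
Remaining distinct values take the next consecutive integers.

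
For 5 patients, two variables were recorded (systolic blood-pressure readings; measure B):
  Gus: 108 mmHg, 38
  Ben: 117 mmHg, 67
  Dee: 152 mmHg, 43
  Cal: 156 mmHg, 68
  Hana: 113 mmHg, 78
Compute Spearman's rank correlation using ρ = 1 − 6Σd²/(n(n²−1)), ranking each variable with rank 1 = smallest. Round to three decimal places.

Ranks of variable 1: 1, 3, 4, 5, 2
Ranks of variable 2: 1, 3, 2, 4, 5
d = r₁ − r₂: 0, 0, 2, 1, -3
d²: 0, 0, 4, 1, 9; Σd² = 14
ρ = 1 − 6·14/(5·24) = 1 − 84/120 = 0.300

0.300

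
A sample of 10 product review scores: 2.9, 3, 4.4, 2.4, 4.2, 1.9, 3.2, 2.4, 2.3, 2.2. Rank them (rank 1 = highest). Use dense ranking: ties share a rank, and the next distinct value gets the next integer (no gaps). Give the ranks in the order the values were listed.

Sorted (descending): 4.4, 4.2, 3.2, 3, 2.9, 2.4, 2.4, 2.3, 2.2, 1.9
The 2 values of 2.4 share dense rank 6.
Remaining distinct values take the next consecutive integers.

5, 4, 1, 6, 2, 9, 3, 6, 7, 8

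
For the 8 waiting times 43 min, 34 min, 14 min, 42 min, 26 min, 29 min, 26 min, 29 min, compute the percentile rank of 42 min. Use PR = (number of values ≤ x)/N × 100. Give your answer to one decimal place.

N = 8.
Strictly below 42: 6. Equal to 42: 1.
PR = 7/8 × 100 = 87.5

87.5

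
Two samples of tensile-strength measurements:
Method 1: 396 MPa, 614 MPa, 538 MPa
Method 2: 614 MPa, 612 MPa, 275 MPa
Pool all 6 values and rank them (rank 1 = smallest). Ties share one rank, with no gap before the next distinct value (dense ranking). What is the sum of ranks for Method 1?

Sorted (ascending): 275, 396, 538, 612, 614, 614
The 2 values of 614 share dense rank 5.
Remaining distinct values take the next consecutive integers.
Method 1 values → pooled ranks: 396→2, 614→5, 538→3
Rank sum = 2 + 5 + 3 = 10

10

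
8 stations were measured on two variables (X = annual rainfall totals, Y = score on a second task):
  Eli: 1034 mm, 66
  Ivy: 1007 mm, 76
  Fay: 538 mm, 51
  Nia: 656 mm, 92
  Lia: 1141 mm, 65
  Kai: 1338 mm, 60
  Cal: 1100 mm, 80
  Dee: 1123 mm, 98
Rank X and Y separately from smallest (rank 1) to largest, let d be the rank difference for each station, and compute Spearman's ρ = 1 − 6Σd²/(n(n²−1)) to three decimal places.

-0.024

Ranks of variable 1: 4, 3, 1, 2, 7, 8, 5, 6
Ranks of variable 2: 4, 5, 1, 7, 3, 2, 6, 8
d = r₁ − r₂: 0, -2, 0, -5, 4, 6, -1, -2
d²: 0, 4, 0, 25, 16, 36, 1, 4; Σd² = 86
ρ = 1 − 6·86/(8·63) = 1 − 516/504 = -0.024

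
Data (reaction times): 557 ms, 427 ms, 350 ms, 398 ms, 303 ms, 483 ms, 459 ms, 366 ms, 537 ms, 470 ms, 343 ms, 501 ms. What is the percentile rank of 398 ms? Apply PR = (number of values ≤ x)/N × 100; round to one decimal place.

N = 12.
Strictly below 398: 4. Equal to 398: 1.
PR = 5/12 × 100 = 41.7

41.7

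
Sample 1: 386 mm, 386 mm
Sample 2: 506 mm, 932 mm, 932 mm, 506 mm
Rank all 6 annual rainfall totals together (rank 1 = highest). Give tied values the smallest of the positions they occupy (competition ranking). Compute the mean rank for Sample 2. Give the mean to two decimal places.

Sorted (descending): 932, 932, 506, 506, 386, 386
The 2 values of 932 occupy positions 1–2 → each gets rank 1.
The 2 values of 506 occupy positions 3–4 → each gets rank 3.
The 2 values of 386 occupy positions 5–6 → each gets rank 5.
Sample 2 values → pooled ranks: 506→3, 932→1, 932→1, 506→3
Mean rank = (3 + 1 + 1 + 3) / 4 = 2.00

2.00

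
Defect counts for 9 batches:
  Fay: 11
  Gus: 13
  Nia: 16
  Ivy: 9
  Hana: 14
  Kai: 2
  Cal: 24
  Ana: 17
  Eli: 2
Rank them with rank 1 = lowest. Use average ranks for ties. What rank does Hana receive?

Sorted (ascending): 2, 2, 9, 11, 13, 14, 16, 17, 24
The 2 values of 2 occupy positions 1–2 → average rank (1+2)/2 = 1.5.
Hana has value 14 → rank 6.

6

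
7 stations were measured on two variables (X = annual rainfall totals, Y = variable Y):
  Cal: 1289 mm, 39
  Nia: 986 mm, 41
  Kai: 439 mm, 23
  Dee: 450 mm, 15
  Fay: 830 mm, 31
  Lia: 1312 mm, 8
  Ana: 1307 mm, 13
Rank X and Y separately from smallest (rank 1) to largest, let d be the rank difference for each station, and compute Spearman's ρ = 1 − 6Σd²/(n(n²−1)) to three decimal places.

Ranks of variable 1: 5, 4, 1, 2, 3, 7, 6
Ranks of variable 2: 6, 7, 4, 3, 5, 1, 2
d = r₁ − r₂: -1, -3, -3, -1, -2, 6, 4
d²: 1, 9, 9, 1, 4, 36, 16; Σd² = 76
ρ = 1 − 6·76/(7·48) = 1 − 456/336 = -0.357

-0.357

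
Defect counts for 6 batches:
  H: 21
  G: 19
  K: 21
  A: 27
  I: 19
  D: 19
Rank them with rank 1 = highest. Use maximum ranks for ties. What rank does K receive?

Sorted (descending): 27, 21, 21, 19, 19, 19
The 2 values of 21 occupy positions 2–3 → each gets rank 3.
The 3 values of 19 occupy positions 4–6 → each gets rank 6.
K has value 21 → rank 3.

3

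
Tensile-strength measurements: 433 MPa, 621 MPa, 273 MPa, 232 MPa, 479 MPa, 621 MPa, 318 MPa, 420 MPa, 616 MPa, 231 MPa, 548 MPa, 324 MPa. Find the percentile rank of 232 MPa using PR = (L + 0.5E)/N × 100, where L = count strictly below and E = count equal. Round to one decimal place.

12.5

N = 12.
Strictly below 232: 1. Equal to 232: 1.
PR = (1 + 0.5·1)/12 × 100 = 12.5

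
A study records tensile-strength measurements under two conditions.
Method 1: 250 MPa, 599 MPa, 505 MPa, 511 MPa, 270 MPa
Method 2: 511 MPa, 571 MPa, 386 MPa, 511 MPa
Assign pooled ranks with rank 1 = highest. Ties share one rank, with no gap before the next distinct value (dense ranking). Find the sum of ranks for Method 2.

Sorted (descending): 599, 571, 511, 511, 511, 505, 386, 270, 250
The 3 values of 511 share dense rank 3.
Remaining distinct values take the next consecutive integers.
Method 2 values → pooled ranks: 511→3, 571→2, 386→5, 511→3
Rank sum = 3 + 2 + 5 + 3 = 13

13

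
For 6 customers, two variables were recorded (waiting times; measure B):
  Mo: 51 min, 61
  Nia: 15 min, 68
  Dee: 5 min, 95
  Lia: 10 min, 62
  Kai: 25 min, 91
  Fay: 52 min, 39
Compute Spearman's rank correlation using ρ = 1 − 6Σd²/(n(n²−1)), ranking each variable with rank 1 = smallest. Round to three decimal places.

Ranks of variable 1: 5, 3, 1, 2, 4, 6
Ranks of variable 2: 2, 4, 6, 3, 5, 1
d = r₁ − r₂: 3, -1, -5, -1, -1, 5
d²: 9, 1, 25, 1, 1, 25; Σd² = 62
ρ = 1 − 6·62/(6·35) = 1 − 372/210 = -0.771

-0.771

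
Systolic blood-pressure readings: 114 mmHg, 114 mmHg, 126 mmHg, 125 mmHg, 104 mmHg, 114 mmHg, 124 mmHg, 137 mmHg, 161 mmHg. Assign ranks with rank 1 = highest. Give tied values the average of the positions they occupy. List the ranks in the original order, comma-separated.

7, 7, 3, 4, 9, 7, 5, 2, 1

Sorted (descending): 161, 137, 126, 125, 124, 114, 114, 114, 104
The 3 values of 114 occupy positions 6–8 → average rank 7.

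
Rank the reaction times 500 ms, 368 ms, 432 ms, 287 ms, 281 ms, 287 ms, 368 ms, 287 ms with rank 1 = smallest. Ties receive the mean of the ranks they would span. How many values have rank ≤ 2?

Sorted (ascending): 281, 287, 287, 287, 368, 368, 432, 500
The 3 values of 287 occupy positions 2–4 → average rank 3.
The 2 values of 368 occupy positions 5–6 → average rank (5+6)/2 = 5.5.
Ranks ≤ 2: {1} → 1 value.

1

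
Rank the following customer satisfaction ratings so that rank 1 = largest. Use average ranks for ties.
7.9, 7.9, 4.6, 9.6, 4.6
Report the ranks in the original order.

Sorted (descending): 9.6, 7.9, 7.9, 4.6, 4.6
The 2 values of 7.9 occupy positions 2–3 → average rank (2+3)/2 = 2.5.
The 2 values of 4.6 occupy positions 4–5 → average rank (4+5)/2 = 4.5.

2.5, 2.5, 4.5, 1, 4.5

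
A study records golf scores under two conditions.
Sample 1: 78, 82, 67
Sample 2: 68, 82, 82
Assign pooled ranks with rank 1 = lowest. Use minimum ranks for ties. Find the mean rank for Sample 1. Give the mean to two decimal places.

Sorted (ascending): 67, 68, 78, 82, 82, 82
The 3 values of 82 occupy positions 4–6 → each gets rank 4.
Sample 1 values → pooled ranks: 78→3, 82→4, 67→1
Mean rank = (3 + 4 + 1) / 3 = 2.67

2.67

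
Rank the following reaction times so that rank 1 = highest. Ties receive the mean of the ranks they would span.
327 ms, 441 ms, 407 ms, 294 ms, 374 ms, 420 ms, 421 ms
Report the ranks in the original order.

Sorted (descending): 441, 421, 420, 407, 374, 327, 294
No ties — each value takes its position as its rank.

6, 1, 4, 7, 5, 3, 2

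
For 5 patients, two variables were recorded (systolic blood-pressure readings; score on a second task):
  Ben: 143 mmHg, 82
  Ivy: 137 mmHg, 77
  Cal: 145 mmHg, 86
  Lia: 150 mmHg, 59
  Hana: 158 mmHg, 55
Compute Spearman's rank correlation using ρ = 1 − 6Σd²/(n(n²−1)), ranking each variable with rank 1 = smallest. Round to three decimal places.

Ranks of variable 1: 2, 1, 3, 4, 5
Ranks of variable 2: 4, 3, 5, 2, 1
d = r₁ − r₂: -2, -2, -2, 2, 4
d²: 4, 4, 4, 4, 16; Σd² = 32
ρ = 1 − 6·32/(5·24) = 1 − 192/120 = -0.600

-0.600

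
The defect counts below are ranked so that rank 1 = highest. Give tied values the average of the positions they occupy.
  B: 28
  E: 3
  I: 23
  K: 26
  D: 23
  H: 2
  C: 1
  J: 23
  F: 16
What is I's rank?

4

Sorted (descending): 28, 26, 23, 23, 23, 16, 3, 2, 1
The 3 values of 23 occupy positions 3–5 → average rank 4.
I has value 23 → rank 4.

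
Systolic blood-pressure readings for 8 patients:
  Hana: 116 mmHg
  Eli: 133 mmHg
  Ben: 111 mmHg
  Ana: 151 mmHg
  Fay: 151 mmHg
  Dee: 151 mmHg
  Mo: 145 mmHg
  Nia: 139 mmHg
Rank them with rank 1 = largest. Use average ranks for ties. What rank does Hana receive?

Sorted (descending): 151, 151, 151, 145, 139, 133, 116, 111
The 3 values of 151 occupy positions 1–3 → average rank 2.
Hana has value 116 mmHg → rank 7.

7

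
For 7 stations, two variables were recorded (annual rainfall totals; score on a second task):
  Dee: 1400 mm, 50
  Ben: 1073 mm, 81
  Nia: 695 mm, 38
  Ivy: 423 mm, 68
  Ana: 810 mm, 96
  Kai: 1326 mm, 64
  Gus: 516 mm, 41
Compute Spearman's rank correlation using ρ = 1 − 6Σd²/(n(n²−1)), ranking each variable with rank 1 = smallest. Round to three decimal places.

Ranks of variable 1: 7, 5, 3, 1, 4, 6, 2
Ranks of variable 2: 3, 6, 1, 5, 7, 4, 2
d = r₁ − r₂: 4, -1, 2, -4, -3, 2, 0
d²: 16, 1, 4, 16, 9, 4, 0; Σd² = 50
ρ = 1 − 6·50/(7·48) = 1 − 300/336 = 0.107

0.107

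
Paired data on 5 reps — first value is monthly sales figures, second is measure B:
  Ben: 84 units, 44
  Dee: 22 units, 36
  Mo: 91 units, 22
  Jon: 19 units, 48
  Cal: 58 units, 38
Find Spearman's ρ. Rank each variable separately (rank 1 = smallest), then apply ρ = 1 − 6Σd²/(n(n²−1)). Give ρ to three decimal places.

-0.600

Ranks of variable 1: 4, 2, 5, 1, 3
Ranks of variable 2: 4, 2, 1, 5, 3
d = r₁ − r₂: 0, 0, 4, -4, 0
d²: 0, 0, 16, 16, 0; Σd² = 32
ρ = 1 − 6·32/(5·24) = 1 − 192/120 = -0.600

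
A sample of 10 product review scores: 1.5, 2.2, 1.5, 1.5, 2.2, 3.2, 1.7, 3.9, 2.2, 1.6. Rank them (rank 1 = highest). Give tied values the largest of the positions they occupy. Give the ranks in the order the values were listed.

10, 5, 10, 10, 5, 2, 6, 1, 5, 7

Sorted (descending): 3.9, 3.2, 2.2, 2.2, 2.2, 1.7, 1.6, 1.5, 1.5, 1.5
The 3 values of 2.2 occupy positions 3–5 → each gets rank 5.
The 3 values of 1.5 occupy positions 8–10 → each gets rank 10.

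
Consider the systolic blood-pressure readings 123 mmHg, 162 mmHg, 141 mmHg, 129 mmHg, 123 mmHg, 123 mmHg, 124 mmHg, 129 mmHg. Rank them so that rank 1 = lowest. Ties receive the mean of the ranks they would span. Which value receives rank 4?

Sorted (ascending): 123, 123, 123, 124, 129, 129, 141, 162
The 3 values of 123 occupy positions 1–3 → average rank 2.
The 2 values of 129 occupy positions 5–6 → average rank (5+6)/2 = 5.5.
Rank 4 → value 124.

124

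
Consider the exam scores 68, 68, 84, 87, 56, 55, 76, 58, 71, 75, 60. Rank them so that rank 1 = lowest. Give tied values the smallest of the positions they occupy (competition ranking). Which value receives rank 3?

58

Sorted (ascending): 55, 56, 58, 60, 68, 68, 71, 75, 76, 84, 87
The 2 values of 68 occupy positions 5–6 → each gets rank 5.
Rank 3 → value 58.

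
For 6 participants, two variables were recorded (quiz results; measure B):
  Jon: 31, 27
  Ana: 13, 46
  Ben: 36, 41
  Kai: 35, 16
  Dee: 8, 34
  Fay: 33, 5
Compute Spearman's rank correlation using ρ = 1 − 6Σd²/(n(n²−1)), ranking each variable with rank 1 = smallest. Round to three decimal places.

Ranks of variable 1: 3, 2, 6, 5, 1, 4
Ranks of variable 2: 3, 6, 5, 2, 4, 1
d = r₁ − r₂: 0, -4, 1, 3, -3, 3
d²: 0, 16, 1, 9, 9, 9; Σd² = 44
ρ = 1 − 6·44/(6·35) = 1 − 264/210 = -0.257

-0.257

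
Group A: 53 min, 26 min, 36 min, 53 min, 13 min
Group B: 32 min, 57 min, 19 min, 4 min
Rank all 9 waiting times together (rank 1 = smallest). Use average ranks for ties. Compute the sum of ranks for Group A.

27

Sorted (ascending): 4, 13, 19, 26, 32, 36, 53, 53, 57
The 2 values of 53 occupy positions 7–8 → average rank (7+8)/2 = 7.5.
Group A values → pooled ranks: 53→7.5, 26→4, 36→6, 53→7.5, 13→2
Rank sum = 7.5 + 4 + 6 + 7.5 + 2 = 27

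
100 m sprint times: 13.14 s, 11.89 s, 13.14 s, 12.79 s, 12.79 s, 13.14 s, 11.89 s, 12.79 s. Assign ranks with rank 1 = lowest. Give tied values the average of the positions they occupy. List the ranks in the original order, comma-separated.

Sorted (ascending): 11.89, 11.89, 12.79, 12.79, 12.79, 13.14, 13.14, 13.14
The 2 values of 11.89 occupy positions 1–2 → average rank (1+2)/2 = 1.5.
The 3 values of 12.79 occupy positions 3–5 → average rank 4.
The 3 values of 13.14 occupy positions 6–8 → average rank 7.

7, 1.5, 7, 4, 4, 7, 1.5, 4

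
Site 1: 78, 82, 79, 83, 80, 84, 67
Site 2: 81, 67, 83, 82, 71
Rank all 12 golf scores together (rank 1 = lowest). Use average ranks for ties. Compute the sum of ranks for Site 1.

47.5

Sorted (ascending): 67, 67, 71, 78, 79, 80, 81, 82, 82, 83, 83, 84
The 2 values of 67 occupy positions 1–2 → average rank (1+2)/2 = 1.5.
The 2 values of 82 occupy positions 8–9 → average rank (8+9)/2 = 8.5.
The 2 values of 83 occupy positions 10–11 → average rank (10+11)/2 = 10.5.
Site 1 values → pooled ranks: 78→4, 82→8.5, 79→5, 83→10.5, 80→6, 84→12, 67→1.5
Rank sum = 4 + 8.5 + 5 + 10.5 + 6 + 12 + 1.5 = 47.5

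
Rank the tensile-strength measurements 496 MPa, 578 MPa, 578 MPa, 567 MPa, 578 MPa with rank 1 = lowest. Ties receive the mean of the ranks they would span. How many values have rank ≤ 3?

2

Sorted (ascending): 496, 567, 578, 578, 578
The 3 values of 578 occupy positions 3–5 → average rank 4.
Ranks ≤ 3: {1, 2} → 2 values.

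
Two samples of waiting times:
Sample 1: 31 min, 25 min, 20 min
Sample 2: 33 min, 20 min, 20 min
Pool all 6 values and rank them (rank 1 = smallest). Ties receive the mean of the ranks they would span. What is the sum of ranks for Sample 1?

Sorted (ascending): 20, 20, 20, 25, 31, 33
The 3 values of 20 occupy positions 1–3 → average rank 2.
Sample 1 values → pooled ranks: 31→5, 25→4, 20→2
Rank sum = 5 + 4 + 2 = 11

11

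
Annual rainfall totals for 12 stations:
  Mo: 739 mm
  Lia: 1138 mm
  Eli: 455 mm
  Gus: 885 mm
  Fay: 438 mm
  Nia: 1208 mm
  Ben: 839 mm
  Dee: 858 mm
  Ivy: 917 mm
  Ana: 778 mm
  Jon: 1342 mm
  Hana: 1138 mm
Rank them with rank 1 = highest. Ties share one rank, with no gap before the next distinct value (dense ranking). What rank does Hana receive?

Sorted (descending): 1342, 1208, 1138, 1138, 917, 885, 858, 839, 778, 739, 455, 438
The 2 values of 1138 share dense rank 3.
Remaining distinct values take the next consecutive integers.
Hana has value 1138 mm → rank 3.

3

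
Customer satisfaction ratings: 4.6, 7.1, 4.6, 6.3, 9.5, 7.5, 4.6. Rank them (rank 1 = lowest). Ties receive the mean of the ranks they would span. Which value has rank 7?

Sorted (ascending): 4.6, 4.6, 4.6, 6.3, 7.1, 7.5, 9.5
The 3 values of 4.6 occupy positions 1–3 → average rank 2.
Rank 7 → value 9.5.

9.5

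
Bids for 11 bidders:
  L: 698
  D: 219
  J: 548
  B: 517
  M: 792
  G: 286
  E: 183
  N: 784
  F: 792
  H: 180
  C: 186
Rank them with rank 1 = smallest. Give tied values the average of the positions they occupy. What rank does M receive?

Sorted (ascending): 180, 183, 186, 219, 286, 517, 548, 698, 784, 792, 792
The 2 values of 792 occupy positions 10–11 → average rank (10+11)/2 = 10.5.
M has value 792 → rank 10.5.

10.5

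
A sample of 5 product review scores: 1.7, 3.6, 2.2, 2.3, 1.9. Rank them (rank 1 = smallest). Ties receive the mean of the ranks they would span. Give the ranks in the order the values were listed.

Sorted (ascending): 1.7, 1.9, 2.2, 2.3, 3.6
No ties — each value takes its position as its rank.

1, 5, 3, 4, 2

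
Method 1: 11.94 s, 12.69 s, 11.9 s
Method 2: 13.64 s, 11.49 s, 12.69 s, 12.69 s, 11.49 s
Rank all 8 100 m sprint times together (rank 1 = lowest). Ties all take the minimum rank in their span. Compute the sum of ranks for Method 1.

12

Sorted (ascending): 11.49, 11.49, 11.9, 11.94, 12.69, 12.69, 12.69, 13.64
The 2 values of 11.49 occupy positions 1–2 → each gets rank 1.
The 3 values of 12.69 occupy positions 5–7 → each gets rank 5.
Method 1 values → pooled ranks: 11.94→4, 12.69→5, 11.9→3
Rank sum = 4 + 5 + 3 = 12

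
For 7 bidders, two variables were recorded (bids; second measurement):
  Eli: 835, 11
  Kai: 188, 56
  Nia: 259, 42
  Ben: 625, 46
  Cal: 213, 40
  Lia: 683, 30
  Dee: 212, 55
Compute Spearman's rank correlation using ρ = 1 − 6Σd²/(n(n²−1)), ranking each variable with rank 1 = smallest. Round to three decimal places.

-0.857

Ranks of variable 1: 7, 1, 4, 5, 3, 6, 2
Ranks of variable 2: 1, 7, 4, 5, 3, 2, 6
d = r₁ − r₂: 6, -6, 0, 0, 0, 4, -4
d²: 36, 36, 0, 0, 0, 16, 16; Σd² = 104
ρ = 1 − 6·104/(7·48) = 1 − 624/336 = -0.857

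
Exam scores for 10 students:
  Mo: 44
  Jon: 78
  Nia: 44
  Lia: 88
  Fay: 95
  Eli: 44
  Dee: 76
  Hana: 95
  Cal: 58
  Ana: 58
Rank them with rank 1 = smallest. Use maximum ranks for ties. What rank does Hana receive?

Sorted (ascending): 44, 44, 44, 58, 58, 76, 78, 88, 95, 95
The 3 values of 44 occupy positions 1–3 → each gets rank 3.
The 2 values of 58 occupy positions 4–5 → each gets rank 5.
The 2 values of 95 occupy positions 9–10 → each gets rank 10.
Hana has value 95 → rank 10.

10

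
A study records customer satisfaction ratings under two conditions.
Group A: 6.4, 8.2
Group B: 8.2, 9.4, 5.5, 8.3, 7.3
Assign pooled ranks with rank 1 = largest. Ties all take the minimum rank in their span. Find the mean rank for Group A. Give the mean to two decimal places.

4.50

Sorted (descending): 9.4, 8.3, 8.2, 8.2, 7.3, 6.4, 5.5
The 2 values of 8.2 occupy positions 3–4 → each gets rank 3.
Group A values → pooled ranks: 6.4→6, 8.2→3
Mean rank = (6 + 3) / 2 = 4.50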